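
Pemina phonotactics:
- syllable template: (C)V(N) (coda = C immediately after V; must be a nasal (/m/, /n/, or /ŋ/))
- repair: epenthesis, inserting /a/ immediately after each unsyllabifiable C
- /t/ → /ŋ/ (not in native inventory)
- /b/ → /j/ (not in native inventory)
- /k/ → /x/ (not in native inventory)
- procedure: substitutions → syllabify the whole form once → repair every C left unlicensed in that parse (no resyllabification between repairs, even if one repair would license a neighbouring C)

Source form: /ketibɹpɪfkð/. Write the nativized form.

xeŋijaɹapɪfaxaða

Substitution: /k/ → /x/, /t/ → /ŋ/, /b/ → /j/, giving /xeŋijɹpɪfxð/.
Under (C)V(N), the unsyllabifiable consonants are /j/, /ɹ/, /f/, /x/, /ð/ (only a nasal (/m/, /n/, or /ŋ/) is licensed in coda position; onsets are limited to one consonant).
Inserting the epenthetic vowel yields /j/ → /ja/, /ɹ/ → /ɹa/, /f/ → /fa/, /x/ → /xa/, /ð/ → /ða/.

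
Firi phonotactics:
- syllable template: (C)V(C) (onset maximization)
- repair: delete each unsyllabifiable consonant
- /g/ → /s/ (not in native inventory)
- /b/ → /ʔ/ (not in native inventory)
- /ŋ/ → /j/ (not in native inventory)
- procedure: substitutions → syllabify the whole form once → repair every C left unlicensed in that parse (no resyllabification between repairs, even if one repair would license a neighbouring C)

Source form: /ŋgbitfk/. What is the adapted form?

ʔit

Substitution: /ŋ/ → /j/, /g/ → /s/, /b/ → /ʔ/, giving /jsʔitfk/.
Under (C)V(C), the unsyllabifiable consonants are /j/, /s/, /f/, /k/ (at most one coda consonant is licensed; onsets are limited to one consonant).
Deleting the stranded consonants removes /j/, /s/, /f/, /k/.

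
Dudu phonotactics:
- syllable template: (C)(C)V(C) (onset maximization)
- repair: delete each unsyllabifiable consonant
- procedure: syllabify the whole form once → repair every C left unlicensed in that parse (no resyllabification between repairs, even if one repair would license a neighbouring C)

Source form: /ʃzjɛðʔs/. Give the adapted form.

zjɛð

Syllabifying with onset maximization leaves /ʃ/, /ʔ/, /s/ stranded (at most one coda consonant is licensed; onsets may contain at most 2 consonants).
Each unlicensed consonant is deleted: /ʃ/, /ʔ/, /s/.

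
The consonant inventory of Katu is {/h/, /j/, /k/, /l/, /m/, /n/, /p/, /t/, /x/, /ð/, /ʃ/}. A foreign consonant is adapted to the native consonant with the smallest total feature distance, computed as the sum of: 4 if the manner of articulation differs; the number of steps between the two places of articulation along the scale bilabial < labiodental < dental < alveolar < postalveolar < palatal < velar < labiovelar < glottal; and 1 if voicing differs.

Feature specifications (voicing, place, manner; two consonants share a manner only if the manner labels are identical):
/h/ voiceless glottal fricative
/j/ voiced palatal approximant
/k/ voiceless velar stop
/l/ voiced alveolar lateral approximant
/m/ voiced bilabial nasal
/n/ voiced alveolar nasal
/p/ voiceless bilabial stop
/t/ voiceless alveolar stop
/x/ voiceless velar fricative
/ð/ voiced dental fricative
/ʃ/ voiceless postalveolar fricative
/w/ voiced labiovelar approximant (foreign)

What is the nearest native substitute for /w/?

/j/ is closest: same manner (approximant), place distance 2 (labiovelar→palatal), same voicing; total 2. Next closest is /h/ at distance 6.

j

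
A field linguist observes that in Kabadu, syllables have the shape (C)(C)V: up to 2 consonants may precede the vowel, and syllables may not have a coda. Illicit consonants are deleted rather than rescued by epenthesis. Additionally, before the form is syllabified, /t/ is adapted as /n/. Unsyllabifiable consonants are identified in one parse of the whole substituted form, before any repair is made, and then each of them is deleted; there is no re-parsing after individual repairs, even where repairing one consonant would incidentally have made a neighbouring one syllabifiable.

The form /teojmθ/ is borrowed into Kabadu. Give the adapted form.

neo

Substitution: /t/ → /n/, giving /neojmθ/.
Syllabifying with onset maximization leaves /j/, /m/, /θ/ stranded (no codas are permitted; onsets may contain at most 2 consonants).
Deletion applies to /j/, /m/, /θ/.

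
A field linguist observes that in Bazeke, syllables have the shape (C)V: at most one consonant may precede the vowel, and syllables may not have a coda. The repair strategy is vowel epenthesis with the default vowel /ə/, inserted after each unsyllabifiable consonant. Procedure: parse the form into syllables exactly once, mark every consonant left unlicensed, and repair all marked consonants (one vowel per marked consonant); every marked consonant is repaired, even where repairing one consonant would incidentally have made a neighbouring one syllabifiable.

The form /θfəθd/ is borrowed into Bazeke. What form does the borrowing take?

Syllabifying with onset maximization leaves /θ/, /θ/, /d/ stranded (no codas are permitted; onsets are limited to one consonant).
Epenthesis after each stranded consonant: /θ/ → /θə/, /θ/ → /θə/, /d/ → /də/.

θəfəθədə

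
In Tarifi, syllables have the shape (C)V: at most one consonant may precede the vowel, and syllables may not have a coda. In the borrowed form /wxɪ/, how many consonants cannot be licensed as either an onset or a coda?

Syllabifying with onset maximization leaves /w/ stranded (no codas are permitted; onsets are limited to one consonant).

1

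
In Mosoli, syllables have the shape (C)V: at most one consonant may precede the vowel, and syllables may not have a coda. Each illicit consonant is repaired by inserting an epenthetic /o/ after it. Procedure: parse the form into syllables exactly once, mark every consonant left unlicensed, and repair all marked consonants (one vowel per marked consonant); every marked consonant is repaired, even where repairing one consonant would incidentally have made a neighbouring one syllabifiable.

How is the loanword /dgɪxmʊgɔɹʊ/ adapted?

dogɪxomʊgɔɹʊ

Under (C)V, the unsyllabifiable consonants are /d/, /x/ (no codas are permitted; onsets are limited to one consonant).
Epenthesis after each stranded consonant: /d/ → /do/, /x/ → /xo/.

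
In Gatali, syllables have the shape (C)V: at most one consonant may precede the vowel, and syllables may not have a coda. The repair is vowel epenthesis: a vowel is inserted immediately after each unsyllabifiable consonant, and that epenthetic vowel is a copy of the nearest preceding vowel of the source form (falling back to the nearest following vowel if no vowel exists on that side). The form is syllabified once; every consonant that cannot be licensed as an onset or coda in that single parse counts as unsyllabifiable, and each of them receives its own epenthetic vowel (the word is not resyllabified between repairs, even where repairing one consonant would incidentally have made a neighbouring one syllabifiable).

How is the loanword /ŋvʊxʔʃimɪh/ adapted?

Under (C)V, the unsyllabifiable consonants are /ŋ/, /x/, /ʔ/, /h/ (no codas are permitted; onsets are limited to one consonant).
Epenthesis after each stranded consonant: /ŋ/ → /ŋʊ/, /x/ → /xʊ/, /ʔ/ → /ʔʊ/, /h/ → /hɪ/.

ŋʊvʊxʊʔʊʃimɪhɪ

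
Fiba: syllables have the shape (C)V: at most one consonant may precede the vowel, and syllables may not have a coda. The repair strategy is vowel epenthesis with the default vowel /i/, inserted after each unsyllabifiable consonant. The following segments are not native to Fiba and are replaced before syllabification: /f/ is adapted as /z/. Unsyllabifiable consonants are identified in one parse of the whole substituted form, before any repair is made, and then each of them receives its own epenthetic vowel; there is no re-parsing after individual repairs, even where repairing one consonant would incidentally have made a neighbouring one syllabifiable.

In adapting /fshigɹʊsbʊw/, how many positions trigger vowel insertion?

After substitution the input is /zshigɹʊsbʊw/.
The unsyllabifiable consonants are /z/, /s/, /g/, /s/, /w/; each receives one epenthetic vowel.

5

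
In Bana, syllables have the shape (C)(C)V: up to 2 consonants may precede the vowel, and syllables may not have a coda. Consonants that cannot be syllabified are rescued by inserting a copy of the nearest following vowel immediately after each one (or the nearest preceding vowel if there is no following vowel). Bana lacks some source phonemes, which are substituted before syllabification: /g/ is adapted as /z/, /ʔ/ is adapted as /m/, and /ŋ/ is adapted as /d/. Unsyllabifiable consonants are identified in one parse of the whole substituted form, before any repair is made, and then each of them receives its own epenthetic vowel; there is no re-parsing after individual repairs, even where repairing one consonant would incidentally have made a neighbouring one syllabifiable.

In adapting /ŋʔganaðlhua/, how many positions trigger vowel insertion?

After substitution the input is /dmzanaðlhua/.
The unsyllabifiable consonants are /d/, /ð/; each receives one epenthetic vowel.

2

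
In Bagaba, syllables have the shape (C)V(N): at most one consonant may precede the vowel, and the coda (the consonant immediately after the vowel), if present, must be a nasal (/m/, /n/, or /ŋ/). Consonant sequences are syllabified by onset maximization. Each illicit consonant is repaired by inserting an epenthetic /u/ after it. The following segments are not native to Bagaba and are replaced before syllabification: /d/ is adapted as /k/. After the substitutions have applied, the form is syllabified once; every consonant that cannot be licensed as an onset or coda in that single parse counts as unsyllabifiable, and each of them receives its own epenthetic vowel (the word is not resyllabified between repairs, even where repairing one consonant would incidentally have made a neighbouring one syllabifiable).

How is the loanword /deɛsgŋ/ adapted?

keɛsuguŋu

Substitution: /d/ → /k/, giving /keɛsgŋ/.
Syllabifying with onset maximization leaves /s/, /g/, /ŋ/ stranded (only a nasal (/m/, /n/, or /ŋ/) is licensed in coda position; onsets are limited to one consonant).
Epenthesis after each stranded consonant: /s/ → /su/, /g/ → /gu/, /ŋ/ → /ŋu/.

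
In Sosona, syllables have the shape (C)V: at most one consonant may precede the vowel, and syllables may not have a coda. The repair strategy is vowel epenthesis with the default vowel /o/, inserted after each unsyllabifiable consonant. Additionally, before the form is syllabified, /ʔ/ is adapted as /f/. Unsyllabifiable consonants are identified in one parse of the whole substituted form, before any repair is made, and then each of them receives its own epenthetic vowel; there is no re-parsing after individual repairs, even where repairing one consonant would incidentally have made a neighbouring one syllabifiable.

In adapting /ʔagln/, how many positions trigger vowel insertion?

After substitution the input is /fagln/.
The unsyllabifiable consonants are /g/, /l/, /n/; each receives one epenthetic vowel.

3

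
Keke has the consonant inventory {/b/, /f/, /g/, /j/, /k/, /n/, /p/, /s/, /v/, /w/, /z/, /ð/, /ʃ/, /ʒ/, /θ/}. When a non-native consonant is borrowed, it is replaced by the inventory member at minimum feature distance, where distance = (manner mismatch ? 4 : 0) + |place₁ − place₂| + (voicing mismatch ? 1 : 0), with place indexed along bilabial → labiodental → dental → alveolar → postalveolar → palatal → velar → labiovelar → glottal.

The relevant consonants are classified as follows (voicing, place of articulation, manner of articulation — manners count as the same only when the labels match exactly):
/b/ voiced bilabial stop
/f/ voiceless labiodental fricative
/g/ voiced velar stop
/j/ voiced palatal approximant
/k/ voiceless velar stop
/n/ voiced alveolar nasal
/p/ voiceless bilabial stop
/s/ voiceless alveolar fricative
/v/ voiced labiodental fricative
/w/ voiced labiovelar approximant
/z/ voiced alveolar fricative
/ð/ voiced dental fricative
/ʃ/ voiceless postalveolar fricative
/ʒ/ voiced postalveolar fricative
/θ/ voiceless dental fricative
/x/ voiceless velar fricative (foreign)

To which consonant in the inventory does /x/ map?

ʃ

/ʃ/ is closest: same manner (fricative), place distance 2 (velar→postalveolar), same voicing; total 2. Next closest is /s/ at distance 3.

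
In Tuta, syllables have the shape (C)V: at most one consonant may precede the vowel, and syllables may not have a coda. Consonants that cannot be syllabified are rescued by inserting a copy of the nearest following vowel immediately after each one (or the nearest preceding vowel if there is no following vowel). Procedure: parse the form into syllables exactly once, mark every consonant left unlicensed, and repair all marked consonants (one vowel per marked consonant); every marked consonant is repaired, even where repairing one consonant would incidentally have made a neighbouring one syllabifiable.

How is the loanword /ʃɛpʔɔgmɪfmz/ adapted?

Under (C)V, the unsyllabifiable consonants are /p/, /g/, /f/, /m/, /z/ (no codas are permitted; onsets are limited to one consonant).
Each unlicensed consonant becomes the onset of a new syllable: /p/ → /pɔ/, /g/ → /gɪ/, /f/ → /fɪ/, /m/ → /mɪ/, /z/ → /zɪ/.

ʃɛpɔʔɔgɪmɪfɪmɪzɪ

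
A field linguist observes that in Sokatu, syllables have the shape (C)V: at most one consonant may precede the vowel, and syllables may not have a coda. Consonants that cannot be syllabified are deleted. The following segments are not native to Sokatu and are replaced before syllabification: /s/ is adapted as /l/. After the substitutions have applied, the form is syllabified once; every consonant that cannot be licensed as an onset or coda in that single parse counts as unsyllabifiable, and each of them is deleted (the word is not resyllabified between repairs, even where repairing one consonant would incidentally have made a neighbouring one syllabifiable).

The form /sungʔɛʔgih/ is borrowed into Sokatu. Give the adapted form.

Substitution: /s/ → /l/, giving /lungʔɛʔgih/.
The consonants /n/, /g/, /ʔ/, /h/ cannot be parsed into a legal (C)V syllable (no codas are permitted; onsets are limited to one consonant).
Each unlicensed consonant is deleted: /n/, /g/, /ʔ/, /h/.

luʔɛgi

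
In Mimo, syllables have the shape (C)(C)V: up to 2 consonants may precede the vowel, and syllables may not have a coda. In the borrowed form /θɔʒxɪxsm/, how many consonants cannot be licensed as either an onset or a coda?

The consonants /x/, /s/, /m/ cannot be parsed into a legal (C)(C)V syllable (no codas are permitted; onsets may contain at most 2 consonants).

3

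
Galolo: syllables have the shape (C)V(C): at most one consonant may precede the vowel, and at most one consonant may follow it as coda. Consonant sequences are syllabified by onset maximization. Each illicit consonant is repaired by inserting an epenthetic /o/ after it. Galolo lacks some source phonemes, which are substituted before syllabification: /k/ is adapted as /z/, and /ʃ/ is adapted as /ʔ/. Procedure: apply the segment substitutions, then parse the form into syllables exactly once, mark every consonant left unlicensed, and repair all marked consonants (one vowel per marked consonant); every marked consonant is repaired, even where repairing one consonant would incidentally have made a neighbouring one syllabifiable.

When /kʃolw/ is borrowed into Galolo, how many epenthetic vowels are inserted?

2

After substitution the input is /zʔolw/.
The unsyllabifiable consonants are /z/, /w/; each receives one epenthetic vowel.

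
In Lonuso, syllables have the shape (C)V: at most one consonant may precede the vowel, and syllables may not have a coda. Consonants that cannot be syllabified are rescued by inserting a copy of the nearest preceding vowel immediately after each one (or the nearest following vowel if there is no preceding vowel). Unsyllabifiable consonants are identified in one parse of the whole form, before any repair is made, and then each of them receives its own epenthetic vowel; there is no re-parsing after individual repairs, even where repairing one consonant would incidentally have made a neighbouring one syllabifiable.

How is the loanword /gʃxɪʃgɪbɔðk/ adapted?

gɪʃɪxɪʃɪgɪbɔðɔkɔ

Under (C)V, the unsyllabifiable consonants are /g/, /ʃ/, /ʃ/, /ð/, /k/ (no codas are permitted; onsets are limited to one consonant).
Inserting the epenthetic vowel yields /g/ → /gɪ/, /ʃ/ → /ʃɪ/, /ʃ/ → /ʃɪ/, /ð/ → /ðɔ/, /k/ → /kɔ/.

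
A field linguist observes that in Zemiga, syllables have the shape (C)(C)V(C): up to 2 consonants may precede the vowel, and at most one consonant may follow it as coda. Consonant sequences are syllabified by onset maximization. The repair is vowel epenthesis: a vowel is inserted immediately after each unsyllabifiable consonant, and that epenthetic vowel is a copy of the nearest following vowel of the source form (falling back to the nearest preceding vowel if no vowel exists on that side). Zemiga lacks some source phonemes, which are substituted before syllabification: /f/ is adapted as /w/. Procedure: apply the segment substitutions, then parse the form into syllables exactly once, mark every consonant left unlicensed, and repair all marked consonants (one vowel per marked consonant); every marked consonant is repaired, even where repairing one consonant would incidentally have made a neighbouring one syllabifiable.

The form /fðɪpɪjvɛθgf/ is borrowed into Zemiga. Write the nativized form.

wðɪpɪjvɛθgɛwɛ

Substitution: /f/ → /w/, giving /wðɪpɪjvɛθgw/.
Under (C)(C)V(C), the unsyllabifiable consonants are /g/, /w/ (at most one coda consonant is licensed; onsets may contain at most 2 consonants).
Epenthesis after each stranded consonant: /g/ → /gɛ/, /w/ → /wɛ/.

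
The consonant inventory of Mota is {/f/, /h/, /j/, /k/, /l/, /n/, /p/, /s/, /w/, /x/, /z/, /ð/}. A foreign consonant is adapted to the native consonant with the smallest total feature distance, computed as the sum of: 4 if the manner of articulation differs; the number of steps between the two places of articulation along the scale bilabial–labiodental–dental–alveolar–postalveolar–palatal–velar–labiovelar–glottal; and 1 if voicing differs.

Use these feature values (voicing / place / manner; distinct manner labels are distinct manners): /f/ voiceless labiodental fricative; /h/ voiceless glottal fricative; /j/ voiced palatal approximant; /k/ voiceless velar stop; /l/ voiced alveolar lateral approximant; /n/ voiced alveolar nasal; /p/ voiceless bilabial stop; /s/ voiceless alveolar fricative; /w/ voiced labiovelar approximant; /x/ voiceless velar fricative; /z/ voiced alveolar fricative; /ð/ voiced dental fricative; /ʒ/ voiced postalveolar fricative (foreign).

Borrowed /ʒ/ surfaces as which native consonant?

z

/z/ is closest: same manner (fricative), place distance 1 (postalveolar→alveolar), same voicing; total 1. Next closest is /s/ at distance 2.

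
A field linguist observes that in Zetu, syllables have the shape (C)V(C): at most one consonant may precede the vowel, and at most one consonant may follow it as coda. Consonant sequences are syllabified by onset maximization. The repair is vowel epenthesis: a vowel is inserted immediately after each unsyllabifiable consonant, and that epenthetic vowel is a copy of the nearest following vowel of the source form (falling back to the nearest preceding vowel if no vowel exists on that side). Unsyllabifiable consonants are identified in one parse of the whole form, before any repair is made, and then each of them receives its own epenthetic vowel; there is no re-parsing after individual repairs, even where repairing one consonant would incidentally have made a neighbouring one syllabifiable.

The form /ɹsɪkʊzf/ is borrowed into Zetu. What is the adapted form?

ɹɪsɪkʊzfʊ

The consonants /ɹ/, /f/ cannot be parsed into a legal (C)V(C) syllable (at most one coda consonant is licensed; onsets are limited to one consonant).
Inserting the epenthetic vowel yields /ɹ/ → /ɹɪ/, /f/ → /fʊ/.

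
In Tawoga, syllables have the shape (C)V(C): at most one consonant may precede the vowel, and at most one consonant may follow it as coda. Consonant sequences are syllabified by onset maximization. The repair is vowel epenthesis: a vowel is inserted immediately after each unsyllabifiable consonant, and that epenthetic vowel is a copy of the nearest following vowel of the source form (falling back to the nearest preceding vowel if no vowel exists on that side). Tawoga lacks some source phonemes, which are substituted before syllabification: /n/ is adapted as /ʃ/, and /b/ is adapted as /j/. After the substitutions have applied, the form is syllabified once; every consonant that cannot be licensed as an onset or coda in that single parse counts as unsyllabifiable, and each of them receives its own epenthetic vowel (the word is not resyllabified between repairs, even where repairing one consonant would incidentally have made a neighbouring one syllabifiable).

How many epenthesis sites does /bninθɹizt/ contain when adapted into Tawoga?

3

After substitution the input is /jʃiʃθɹizt/.
The unsyllabifiable consonants are /j/, /θ/, /t/; each receives one epenthetic vowel.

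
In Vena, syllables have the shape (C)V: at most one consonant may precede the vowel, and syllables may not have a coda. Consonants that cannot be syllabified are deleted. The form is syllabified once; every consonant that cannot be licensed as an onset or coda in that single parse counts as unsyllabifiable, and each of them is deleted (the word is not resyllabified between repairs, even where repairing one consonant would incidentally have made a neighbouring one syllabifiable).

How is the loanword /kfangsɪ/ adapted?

Under (C)V, the unsyllabifiable consonants are /k/, /n/, /g/ (no codas are permitted; onsets are limited to one consonant).
Deleting the stranded consonants removes /k/, /n/, /g/.

fasɪ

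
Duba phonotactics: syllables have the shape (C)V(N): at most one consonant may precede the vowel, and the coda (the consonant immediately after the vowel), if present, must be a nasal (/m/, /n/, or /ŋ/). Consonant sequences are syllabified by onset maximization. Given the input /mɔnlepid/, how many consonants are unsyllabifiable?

The consonants /d/ cannot be parsed into a legal (C)V(N) syllable (only a nasal (/m/, /n/, or /ŋ/) is licensed in coda position; onsets are limited to one consonant).

1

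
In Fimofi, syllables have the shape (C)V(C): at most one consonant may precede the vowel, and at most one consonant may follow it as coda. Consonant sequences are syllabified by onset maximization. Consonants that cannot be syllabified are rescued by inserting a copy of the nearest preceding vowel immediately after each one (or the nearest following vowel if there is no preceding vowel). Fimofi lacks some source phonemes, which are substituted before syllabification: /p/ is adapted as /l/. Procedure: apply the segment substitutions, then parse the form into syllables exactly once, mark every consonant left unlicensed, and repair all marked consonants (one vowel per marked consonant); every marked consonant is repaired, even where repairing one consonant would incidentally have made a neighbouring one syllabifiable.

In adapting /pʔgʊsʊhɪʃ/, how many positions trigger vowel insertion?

2

After substitution the input is /lʔgʊsʊhɪʃ/.
The unsyllabifiable consonants are /l/, /ʔ/; each receives one epenthetic vowel.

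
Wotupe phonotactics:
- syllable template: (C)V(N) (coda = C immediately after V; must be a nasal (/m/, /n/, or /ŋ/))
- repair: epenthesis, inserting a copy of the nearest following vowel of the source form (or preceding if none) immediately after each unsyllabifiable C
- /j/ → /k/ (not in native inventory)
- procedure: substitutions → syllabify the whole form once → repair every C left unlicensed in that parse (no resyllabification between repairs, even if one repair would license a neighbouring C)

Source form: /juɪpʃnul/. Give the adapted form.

Substitution: /j/ → /k/, giving /kuɪpʃnul/.
The consonants /p/, /ʃ/, /l/ cannot be parsed into a legal (C)V(N) syllable (only a nasal (/m/, /n/, or /ŋ/) is licensed in coda position; onsets are limited to one consonant).
Epenthesis after each stranded consonant: /p/ → /pu/, /ʃ/ → /ʃu/, /l/ → /lu/.

kuɪpuʃunulu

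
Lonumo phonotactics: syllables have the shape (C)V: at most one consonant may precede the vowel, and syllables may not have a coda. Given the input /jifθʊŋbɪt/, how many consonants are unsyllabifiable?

Under (C)V, the unsyllabifiable consonants are /f/, /ŋ/, /t/ (no codas are permitted; onsets are limited to one consonant).

3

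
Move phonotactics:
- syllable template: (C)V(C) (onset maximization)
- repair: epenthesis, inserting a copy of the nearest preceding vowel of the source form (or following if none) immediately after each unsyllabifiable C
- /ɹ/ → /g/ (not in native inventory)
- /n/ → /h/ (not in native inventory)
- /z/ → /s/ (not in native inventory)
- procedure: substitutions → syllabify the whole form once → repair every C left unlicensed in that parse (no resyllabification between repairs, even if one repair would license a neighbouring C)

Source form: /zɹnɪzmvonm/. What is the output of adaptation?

Substitution: /z/ → /s/, /ɹ/ → /g/, /n/ → /h/, giving /sghɪsmvohm/.
Syllabifying with onset maximization leaves /s/, /g/, /m/, /m/ stranded (at most one coda consonant is licensed; onsets are limited to one consonant).
Inserting the epenthetic vowel yields /s/ → /sɪ/, /g/ → /gɪ/, /m/ → /mɪ/, /m/ → /mo/.

sɪgɪhɪsmɪvohmo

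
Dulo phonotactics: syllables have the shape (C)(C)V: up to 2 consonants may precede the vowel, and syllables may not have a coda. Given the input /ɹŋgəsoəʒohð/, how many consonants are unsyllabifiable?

Syllabifying with onset maximization leaves /ɹ/, /h/, /ð/ stranded (no codas are permitted; onsets may contain at most 2 consonants).

3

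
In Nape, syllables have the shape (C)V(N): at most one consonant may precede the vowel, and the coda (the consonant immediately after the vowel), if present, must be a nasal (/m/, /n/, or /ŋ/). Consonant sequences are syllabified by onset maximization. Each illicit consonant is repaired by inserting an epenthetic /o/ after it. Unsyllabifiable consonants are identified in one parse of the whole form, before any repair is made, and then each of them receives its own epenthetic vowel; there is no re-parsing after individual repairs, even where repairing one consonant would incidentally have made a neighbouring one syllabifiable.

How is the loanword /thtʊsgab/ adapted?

The consonants /t/, /h/, /s/, /b/ cannot be parsed into a legal (C)V(N) syllable (only a nasal (/m/, /n/, or /ŋ/) is licensed in coda position; onsets are limited to one consonant).
Each unlicensed consonant becomes the onset of a new syllable: /t/ → /to/, /h/ → /ho/, /s/ → /so/, /b/ → /bo/.

tohotʊsogabo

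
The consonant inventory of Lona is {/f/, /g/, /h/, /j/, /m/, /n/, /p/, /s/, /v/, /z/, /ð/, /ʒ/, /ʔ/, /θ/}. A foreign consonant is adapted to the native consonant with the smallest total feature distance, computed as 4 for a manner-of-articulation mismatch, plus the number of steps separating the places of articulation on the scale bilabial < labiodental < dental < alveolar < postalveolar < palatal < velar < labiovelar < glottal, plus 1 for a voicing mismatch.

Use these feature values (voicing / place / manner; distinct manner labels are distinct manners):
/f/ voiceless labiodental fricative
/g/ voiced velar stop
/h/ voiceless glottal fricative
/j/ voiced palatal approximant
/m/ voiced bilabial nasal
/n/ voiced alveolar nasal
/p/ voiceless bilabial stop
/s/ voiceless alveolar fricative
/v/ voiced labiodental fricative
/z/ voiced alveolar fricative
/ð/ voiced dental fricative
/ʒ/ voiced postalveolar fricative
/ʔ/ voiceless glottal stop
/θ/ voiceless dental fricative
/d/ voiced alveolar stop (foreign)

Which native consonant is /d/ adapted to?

g

/g/ is closest: same manner (stop), place distance 3 (alveolar→velar), same voicing; total 3. Next closest is /n/ at distance 4.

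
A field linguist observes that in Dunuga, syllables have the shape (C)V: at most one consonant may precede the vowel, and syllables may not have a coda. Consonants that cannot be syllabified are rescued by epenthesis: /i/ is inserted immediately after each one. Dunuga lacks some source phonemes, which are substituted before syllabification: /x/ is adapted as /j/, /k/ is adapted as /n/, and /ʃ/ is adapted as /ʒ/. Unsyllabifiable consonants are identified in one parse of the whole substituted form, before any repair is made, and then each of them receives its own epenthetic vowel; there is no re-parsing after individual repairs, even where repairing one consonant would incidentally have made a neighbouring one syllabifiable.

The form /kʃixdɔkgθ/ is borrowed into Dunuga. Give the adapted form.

Substitution: /k/ → /n/, /ʃ/ → /ʒ/, /x/ → /j/, giving /nʒijdɔngθ/.
The consonants /n/, /j/, /n/, /g/, /θ/ cannot be parsed into a legal (C)V syllable (no codas are permitted; onsets are limited to one consonant).
Epenthesis after each stranded consonant: /n/ → /ni/, /j/ → /ji/, /n/ → /ni/, /g/ → /gi/, /θ/ → /θi/.

niʒijidɔnigiθi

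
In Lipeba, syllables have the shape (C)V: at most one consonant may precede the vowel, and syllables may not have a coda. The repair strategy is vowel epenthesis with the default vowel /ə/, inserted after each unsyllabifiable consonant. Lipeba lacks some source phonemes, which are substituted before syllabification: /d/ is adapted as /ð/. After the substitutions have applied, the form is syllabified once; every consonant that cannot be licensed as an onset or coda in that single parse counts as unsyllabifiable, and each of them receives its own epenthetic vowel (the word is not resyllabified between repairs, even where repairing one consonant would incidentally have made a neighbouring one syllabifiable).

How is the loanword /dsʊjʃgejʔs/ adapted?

Substitution: /d/ → /ð/, giving /ðsʊjʃgejʔs/.
Under (C)V, the unsyllabifiable consonants are /ð/, /j/, /ʃ/, /j/, /ʔ/, /s/ (no codas are permitted; onsets are limited to one consonant).
Each unlicensed consonant becomes the onset of a new syllable: /ð/ → /ðə/, /j/ → /jə/, /ʃ/ → /ʃə/, /j/ → /jə/, /ʔ/ → /ʔə/, /s/ → /sə/.

ðəsʊjəʃəgejəʔəsə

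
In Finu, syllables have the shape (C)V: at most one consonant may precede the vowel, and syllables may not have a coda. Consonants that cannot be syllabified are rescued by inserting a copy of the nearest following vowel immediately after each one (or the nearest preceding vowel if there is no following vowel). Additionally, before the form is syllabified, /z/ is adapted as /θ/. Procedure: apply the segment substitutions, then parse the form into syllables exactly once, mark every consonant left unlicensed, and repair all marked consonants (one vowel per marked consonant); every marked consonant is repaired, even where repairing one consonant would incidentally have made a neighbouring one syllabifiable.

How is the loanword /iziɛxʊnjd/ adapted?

iθiɛxʊnʊjʊdʊ

Substitution: /z/ → /θ/, giving /iθiɛxʊnjd/.
Under (C)V, the unsyllabifiable consonants are /n/, /j/, /d/ (no codas are permitted; onsets are limited to one consonant).
Epenthesis after each stranded consonant: /n/ → /nʊ/, /j/ → /jʊ/, /d/ → /dʊ/.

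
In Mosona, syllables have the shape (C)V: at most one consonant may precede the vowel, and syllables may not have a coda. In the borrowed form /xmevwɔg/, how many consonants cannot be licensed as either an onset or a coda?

The consonants /x/, /v/, /g/ cannot be parsed into a legal (C)V syllable (no codas are permitted; onsets are limited to one consonant).

3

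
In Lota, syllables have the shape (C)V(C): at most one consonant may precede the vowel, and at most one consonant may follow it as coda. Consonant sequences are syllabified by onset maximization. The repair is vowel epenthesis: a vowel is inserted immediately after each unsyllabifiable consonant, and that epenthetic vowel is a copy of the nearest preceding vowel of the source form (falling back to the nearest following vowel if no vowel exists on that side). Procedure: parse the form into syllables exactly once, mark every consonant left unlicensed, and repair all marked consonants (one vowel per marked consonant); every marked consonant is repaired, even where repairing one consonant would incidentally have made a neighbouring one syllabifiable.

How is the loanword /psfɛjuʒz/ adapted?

Under (C)V(C), the unsyllabifiable consonants are /p/, /s/, /z/ (at most one coda consonant is licensed; onsets are limited to one consonant).
Epenthesis after each stranded consonant: /p/ → /pɛ/, /s/ → /sɛ/, /z/ → /zu/.

pɛsɛfɛjuʒzu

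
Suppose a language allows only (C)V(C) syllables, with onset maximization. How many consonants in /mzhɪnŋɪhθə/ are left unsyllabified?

Under (C)V(C), the unsyllabifiable consonants are /m/, /z/ (at most one coda consonant is licensed; onsets are limited to one consonant).

2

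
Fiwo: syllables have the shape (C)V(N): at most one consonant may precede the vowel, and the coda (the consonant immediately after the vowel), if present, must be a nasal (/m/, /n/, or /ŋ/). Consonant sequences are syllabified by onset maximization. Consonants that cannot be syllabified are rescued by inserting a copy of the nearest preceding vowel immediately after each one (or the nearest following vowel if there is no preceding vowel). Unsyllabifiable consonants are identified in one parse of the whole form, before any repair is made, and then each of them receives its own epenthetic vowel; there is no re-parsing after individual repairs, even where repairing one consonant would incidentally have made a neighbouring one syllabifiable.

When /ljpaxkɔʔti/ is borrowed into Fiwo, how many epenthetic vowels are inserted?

The unsyllabifiable consonants are /l/, /j/, /x/, /ʔ/; each receives one epenthetic vowel.

4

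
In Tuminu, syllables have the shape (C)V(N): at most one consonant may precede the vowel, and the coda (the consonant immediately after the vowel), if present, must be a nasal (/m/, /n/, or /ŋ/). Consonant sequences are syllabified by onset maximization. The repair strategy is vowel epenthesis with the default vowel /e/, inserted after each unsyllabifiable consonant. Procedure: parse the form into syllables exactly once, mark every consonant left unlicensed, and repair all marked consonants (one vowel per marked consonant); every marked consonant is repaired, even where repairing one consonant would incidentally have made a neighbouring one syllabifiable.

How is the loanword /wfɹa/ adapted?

wefeɹa

Under (C)V(N), the unsyllabifiable consonants are /w/, /f/ (only a nasal (/m/, /n/, or /ŋ/) is licensed in coda position; onsets are limited to one consonant).
Each unlicensed consonant becomes the onset of a new syllable: /w/ → /we/, /f/ → /fe/.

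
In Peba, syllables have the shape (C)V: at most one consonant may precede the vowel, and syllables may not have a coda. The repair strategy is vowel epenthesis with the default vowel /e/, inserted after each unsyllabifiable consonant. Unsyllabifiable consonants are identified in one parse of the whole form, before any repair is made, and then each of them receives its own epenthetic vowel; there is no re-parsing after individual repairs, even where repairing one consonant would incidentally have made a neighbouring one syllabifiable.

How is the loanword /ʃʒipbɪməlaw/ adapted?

ʃeʒipebɪməlawe

Syllabifying with onset maximization leaves /ʃ/, /p/, /w/ stranded (no codas are permitted; onsets are limited to one consonant).
Inserting the epenthetic vowel yields /ʃ/ → /ʃe/, /p/ → /pe/, /w/ → /we/.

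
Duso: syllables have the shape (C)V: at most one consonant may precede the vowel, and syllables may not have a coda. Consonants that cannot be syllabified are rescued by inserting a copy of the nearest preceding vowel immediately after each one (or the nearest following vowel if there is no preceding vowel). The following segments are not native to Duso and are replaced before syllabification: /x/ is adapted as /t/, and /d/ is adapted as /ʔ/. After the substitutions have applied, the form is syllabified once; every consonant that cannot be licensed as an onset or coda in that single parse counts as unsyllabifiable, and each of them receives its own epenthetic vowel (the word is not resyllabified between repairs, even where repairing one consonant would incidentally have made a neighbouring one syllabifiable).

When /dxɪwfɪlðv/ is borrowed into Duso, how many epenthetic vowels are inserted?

5

After substitution the input is /ʔtɪwfɪlðv/.
The unsyllabifiable consonants are /ʔ/, /w/, /l/, /ð/, /v/; each receives one epenthetic vowel.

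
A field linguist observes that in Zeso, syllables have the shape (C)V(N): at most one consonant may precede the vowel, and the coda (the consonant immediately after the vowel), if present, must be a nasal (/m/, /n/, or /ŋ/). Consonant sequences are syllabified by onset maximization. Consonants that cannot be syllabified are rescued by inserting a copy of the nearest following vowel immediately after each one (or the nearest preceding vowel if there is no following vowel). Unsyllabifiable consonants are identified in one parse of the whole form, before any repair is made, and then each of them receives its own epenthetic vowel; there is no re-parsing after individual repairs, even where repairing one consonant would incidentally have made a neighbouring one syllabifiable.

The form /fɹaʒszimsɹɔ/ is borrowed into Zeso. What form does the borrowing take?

faɹaʒisizimsɔɹɔ

Syllabifying with onset maximization leaves /f/, /ʒ/, /s/, /s/ stranded (only a nasal (/m/, /n/, or /ŋ/) is licensed in coda position; onsets are limited to one consonant).
Epenthesis after each stranded consonant: /f/ → /fa/, /ʒ/ → /ʒi/, /s/ → /si/, /s/ → /sɔ/.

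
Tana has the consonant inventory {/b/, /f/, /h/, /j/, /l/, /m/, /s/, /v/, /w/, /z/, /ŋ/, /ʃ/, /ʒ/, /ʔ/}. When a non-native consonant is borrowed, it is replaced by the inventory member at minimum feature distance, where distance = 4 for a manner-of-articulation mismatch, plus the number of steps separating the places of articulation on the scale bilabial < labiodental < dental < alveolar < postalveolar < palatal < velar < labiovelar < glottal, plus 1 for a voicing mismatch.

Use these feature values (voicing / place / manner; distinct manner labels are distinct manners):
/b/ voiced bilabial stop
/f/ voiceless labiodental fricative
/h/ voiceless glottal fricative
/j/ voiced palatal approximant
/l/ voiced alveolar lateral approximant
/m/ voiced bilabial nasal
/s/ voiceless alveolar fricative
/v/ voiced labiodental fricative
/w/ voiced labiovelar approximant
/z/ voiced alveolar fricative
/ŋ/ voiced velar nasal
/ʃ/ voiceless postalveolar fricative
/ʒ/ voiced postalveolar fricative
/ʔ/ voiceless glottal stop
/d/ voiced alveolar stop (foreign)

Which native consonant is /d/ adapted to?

/b/ is closest: same manner (stop), place distance 3 (alveolar→bilabial), same voicing; total 3. Next closest is /l/ at distance 4.

b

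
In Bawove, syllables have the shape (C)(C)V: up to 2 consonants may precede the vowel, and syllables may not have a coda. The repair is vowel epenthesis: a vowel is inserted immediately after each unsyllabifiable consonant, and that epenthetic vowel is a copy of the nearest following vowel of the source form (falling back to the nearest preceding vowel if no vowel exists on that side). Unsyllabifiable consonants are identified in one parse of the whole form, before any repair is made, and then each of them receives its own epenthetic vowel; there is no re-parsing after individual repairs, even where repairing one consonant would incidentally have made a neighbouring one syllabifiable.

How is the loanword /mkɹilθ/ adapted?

Syllabifying with onset maximization leaves /m/, /l/, /θ/ stranded (no codas are permitted; onsets may contain at most 2 consonants).
Epenthesis after each stranded consonant: /m/ → /mi/, /l/ → /li/, /θ/ → /θi/.

mikɹiliθi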